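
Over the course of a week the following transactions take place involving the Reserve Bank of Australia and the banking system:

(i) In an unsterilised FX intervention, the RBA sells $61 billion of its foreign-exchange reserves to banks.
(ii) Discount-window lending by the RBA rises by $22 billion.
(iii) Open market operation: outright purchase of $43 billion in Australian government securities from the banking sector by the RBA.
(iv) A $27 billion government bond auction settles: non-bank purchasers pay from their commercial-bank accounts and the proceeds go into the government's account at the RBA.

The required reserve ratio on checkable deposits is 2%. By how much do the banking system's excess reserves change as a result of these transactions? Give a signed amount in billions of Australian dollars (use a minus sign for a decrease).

FX sale $61 billion: reserves −$61B, deposits 0.
Discount-window loan $22 billion: reserves +$22B, deposits 0.
OMO purchase (from banks) $43 billion: reserves +$43B, deposits 0.
Government account inflow $27 billion: reserves −$27B, deposits −$27B.
Totals: Δreserves = −$23B, Δdeposits = −$27B.
Δrequired reserves = 2% × −$27B = −$0.54B.
Δexcess reserves = Δreserves − Δrequired = −$23B − (−$0.54B) = -$22.46 billion.

-$22.46 billion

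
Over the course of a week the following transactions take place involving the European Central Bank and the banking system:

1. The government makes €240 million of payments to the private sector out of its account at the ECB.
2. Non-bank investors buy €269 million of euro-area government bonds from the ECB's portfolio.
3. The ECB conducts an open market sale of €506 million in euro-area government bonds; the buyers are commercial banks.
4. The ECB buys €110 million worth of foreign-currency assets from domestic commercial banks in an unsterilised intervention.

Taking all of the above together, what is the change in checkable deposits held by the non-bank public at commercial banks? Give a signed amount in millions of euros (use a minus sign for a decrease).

Government spending €240 million: non-bank counterparties' bank balances rise → +€240M.
Asset sale (to non-banks) €269 million: non-bank counterparties' bank balances fall → −€269M.
OMO sale (to banks) €506 million: the counterparty is a bank, so public deposits are unchanged → 0.
FX purchase €110 million: the counterparty is a bank, so public deposits are unchanged → 0.
Net: 240 − 269 + 0 + 0 = -€29 million.

-€29 million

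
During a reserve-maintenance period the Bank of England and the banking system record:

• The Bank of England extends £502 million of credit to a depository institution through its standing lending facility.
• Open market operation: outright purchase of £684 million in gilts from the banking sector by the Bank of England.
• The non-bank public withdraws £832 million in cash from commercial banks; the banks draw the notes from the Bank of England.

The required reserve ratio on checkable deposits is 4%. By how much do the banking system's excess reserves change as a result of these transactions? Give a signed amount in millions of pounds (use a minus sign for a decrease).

Discount-window loan £502 million: reserves +£502M, deposits 0.
OMO purchase (from banks) £684 million: reserves +£684M, deposits 0.
Currency withdrawal £832 million: reserves −£832M, deposits −£832M.
Totals: Δreserves = +£354M, Δdeposits = −£832M.
Δrequired reserves = 4% × −£832M = −£33.28M.
Δexcess reserves = Δreserves − Δrequired = +£354M − (−£33.28M) = +£387.28 million.

+£387.28 million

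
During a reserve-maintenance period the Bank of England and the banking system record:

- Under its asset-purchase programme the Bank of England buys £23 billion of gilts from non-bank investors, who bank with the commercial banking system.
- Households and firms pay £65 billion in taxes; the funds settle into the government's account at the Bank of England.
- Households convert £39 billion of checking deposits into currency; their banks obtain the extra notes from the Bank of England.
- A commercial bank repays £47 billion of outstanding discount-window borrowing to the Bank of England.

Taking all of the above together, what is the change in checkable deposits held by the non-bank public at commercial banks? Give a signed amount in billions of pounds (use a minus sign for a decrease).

-£81 billion

Asset purchase (from non-banks) £23 billion: non-bank counterparties' bank balances rise → +£23B.
Government account inflow £65 billion: non-bank counterparties' bank balances fall → −£65B.
Currency withdrawal £39 billion: non-bank counterparties' bank balances fall → −£39B.
Discount-window repayment £47 billion: the counterparty is a bank, so public deposits are unchanged → 0.
Net: 23 − 65 − 39 + 0 = -£81 billion.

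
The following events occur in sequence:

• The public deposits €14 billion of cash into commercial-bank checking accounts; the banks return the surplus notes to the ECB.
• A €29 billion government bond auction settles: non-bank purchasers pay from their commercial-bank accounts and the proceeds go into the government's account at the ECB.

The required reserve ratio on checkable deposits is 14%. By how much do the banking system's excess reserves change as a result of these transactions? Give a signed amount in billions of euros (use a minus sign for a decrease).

Currency deposit €14 billion: reserves +€14B, deposits +€14B.
Government account inflow €29 billion: reserves −€29B, deposits −€29B.
Totals: Δreserves = −€15B, Δdeposits = −€15B.
Δrequired reserves = 14% × −€15B = −€2.1B.
Δexcess reserves = Δreserves − Δrequired = −€15B − (−€2.1B) = -€12.9 billion.

-€12.9 billion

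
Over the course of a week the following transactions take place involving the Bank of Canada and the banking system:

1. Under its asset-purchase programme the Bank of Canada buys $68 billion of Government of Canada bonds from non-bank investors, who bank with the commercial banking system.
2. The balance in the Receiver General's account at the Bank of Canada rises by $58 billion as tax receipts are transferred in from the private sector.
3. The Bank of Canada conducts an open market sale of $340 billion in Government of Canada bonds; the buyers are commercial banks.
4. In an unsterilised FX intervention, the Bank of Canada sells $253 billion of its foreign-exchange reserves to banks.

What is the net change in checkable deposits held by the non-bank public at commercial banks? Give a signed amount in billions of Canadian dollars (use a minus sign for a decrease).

Bank of Canada balance sheet:
  Assets:      Securities −$272B, Foreign assets −$253B
  Liabilities: Bank reserves −$583B, Government deposits +$58B
Commercial banking system:
  Assets:      Reserves at CB −$583B, Securities +$340B, Foreign assets +$253B
  Liabilities: Checkable deposits +$10B
So the change in checkable deposits held by the non-bank public at commercial banks is +$10 billion.

+$10 billion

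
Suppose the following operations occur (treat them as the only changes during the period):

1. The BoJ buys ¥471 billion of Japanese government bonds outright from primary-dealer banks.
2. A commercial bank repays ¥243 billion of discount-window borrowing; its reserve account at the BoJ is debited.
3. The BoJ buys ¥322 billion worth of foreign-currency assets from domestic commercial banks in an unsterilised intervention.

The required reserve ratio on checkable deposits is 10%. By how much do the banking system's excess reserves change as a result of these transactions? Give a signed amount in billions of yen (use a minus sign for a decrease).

OMO purchase (from banks) ¥471 billion: reserves +¥471B, deposits 0.
Discount-window repayment ¥243 billion: reserves −¥243B, deposits 0.
FX purchase ¥322 billion: reserves +¥322B, deposits 0.
Totals: Δreserves = +¥550B, Δdeposits = 0.
Δrequired reserves = 10% × 0 = 0.
Δexcess reserves = Δreserves − Δrequired = +¥550B − (0) = +¥550 billion.

+¥550 billion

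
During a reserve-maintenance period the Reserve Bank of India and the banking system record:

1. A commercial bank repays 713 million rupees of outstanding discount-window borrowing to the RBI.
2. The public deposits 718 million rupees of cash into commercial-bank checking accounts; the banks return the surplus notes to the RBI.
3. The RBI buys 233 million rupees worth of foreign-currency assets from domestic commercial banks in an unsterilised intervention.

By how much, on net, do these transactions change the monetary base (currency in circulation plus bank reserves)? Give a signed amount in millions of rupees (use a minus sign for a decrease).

-480 million

RBI balance sheet:
  Assets:      Loans to banks −713M, Foreign assets +233M
  Liabilities: Bank reserves +238M, Currency in circulation −718M
Commercial banking system:
  Assets:      Reserves at CB +238M, Foreign assets −233M
  Liabilities: Checkable deposits +718M, Borrowings from CB −713M
Monetary base = currency + reserves: −718M + (+238M) = -480 million.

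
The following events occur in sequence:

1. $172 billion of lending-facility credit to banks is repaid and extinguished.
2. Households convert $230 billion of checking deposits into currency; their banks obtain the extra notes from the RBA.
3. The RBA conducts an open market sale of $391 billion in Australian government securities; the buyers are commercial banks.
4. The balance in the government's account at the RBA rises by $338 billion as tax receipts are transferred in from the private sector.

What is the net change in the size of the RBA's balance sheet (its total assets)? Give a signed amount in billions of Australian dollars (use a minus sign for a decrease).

RBA balance sheet:
  Assets:      Securities −$391B, Loans to banks −$172B
  Liabilities: Bank reserves −$1131B, Currency in circulation +$230B, Government deposits +$338B
Change in total RBA assets = -$563 billion.

-$563 billion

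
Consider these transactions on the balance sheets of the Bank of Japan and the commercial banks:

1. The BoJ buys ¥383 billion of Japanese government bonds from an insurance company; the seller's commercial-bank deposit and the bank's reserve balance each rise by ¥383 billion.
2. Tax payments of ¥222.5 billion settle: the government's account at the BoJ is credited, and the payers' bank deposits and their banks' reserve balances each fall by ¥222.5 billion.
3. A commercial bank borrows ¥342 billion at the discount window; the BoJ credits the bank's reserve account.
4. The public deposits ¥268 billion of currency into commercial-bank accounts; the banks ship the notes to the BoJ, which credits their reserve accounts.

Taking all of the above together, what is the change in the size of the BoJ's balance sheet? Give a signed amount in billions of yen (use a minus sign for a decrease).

+¥725 billion

BoJ balance sheet:
  Assets:      Securities +¥383B, Loans to banks +¥342B
  Liabilities: Bank reserves +¥770.5B, Currency in circulation −¥268B, Government deposits +¥222.5B
Change in total BoJ assets = +¥725 billion.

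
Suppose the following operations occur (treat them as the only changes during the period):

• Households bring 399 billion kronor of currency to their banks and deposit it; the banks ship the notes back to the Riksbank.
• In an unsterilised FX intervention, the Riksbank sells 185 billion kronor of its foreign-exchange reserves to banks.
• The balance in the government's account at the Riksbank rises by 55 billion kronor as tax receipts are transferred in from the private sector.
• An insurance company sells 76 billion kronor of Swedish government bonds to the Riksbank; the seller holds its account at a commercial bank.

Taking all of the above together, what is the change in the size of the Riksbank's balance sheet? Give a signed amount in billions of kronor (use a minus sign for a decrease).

-109 billion

Riksbank balance sheet:
  Assets:      Securities +76B, Foreign assets −185B
  Liabilities: Bank reserves +235B, Currency in circulation −399B, Government deposits +55B
Commercial banking system:
  Assets:      Reserves at CB +235B, Foreign assets +185B
  Liabilities: Checkable deposits +420B
Change in total Riksbank assets = -109 billion.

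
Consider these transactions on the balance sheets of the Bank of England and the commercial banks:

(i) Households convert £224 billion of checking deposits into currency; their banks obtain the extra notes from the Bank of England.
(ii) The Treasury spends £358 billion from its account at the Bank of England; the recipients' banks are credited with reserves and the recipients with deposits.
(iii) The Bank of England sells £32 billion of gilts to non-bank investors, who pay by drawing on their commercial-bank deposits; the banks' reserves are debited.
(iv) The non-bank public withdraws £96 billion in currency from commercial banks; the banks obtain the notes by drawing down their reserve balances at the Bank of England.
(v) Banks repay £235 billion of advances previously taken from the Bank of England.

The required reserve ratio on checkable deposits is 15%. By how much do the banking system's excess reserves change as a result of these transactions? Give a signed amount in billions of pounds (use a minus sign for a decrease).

-£229.9 billion

Currency withdrawal £224 billion: reserves −£224B, deposits −£224B.
Government spending £358 billion: reserves +£358B, deposits +£358B.
Asset sale (to non-banks) £32 billion: reserves −£32B, deposits −£32B.
Currency withdrawal £96 billion: reserves −£96B, deposits −£96B.
Discount-window repayment £235 billion: reserves −£235B, deposits 0.
Totals: Δreserves = −£229B, Δdeposits = +£6B.
Δrequired reserves = 15% × +£6B = +£0.9B.
Δexcess reserves = Δreserves − Δrequired = −£229B − (+£0.9B) = -£229.9 billion.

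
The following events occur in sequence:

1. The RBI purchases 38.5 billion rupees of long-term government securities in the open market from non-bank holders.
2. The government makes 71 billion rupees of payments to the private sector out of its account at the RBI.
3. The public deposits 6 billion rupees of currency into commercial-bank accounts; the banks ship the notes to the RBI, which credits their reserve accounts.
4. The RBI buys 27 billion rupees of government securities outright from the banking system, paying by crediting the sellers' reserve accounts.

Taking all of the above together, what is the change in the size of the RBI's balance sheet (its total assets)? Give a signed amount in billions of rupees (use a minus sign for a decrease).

+65.5 billion

Asset purchase (from non-banks) 38.5 billion rupees: an RBI asset is acquired → +38.5B.
Government spending 71 billion rupees: only the composition of liabilities changes → 0.
Currency deposit 6 billion rupees: only the composition of liabilities changes → 0.
OMO purchase (from banks) 27 billion rupees: an RBI asset is acquired → +27B.
Net: 38.5 + 0 + 0 + 27 = +65.5 billion.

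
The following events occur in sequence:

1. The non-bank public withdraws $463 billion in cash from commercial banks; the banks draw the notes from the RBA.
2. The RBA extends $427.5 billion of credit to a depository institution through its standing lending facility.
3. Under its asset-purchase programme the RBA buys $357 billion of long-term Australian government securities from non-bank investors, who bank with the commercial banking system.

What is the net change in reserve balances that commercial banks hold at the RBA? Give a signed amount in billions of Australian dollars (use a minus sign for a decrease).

Currency withdrawal $463 billion: banks swap reserves for currency → −$463B.
Discount-window loan $427.5 billion: the loan is credited to the bank's reserve account → +$427.5B.
Asset purchase (from non-banks) $357 billion: the RBA pays by crediting reserve accounts → +$357B.
Net: −463 + 427.5 + 357 = +$321.5 billion.

+$321.5 billion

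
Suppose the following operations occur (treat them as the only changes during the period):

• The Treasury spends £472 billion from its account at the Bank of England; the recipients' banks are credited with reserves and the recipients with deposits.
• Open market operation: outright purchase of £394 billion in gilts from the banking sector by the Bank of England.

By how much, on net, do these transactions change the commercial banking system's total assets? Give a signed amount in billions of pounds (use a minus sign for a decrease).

Government spending £472 billion: bank balance sheets expand → +£472B.
OMO purchase (from banks) £394 billion: just an asset swap on bank balance sheets → 0.
Net: 472 + 0 = +£472 billion.

+£472 billion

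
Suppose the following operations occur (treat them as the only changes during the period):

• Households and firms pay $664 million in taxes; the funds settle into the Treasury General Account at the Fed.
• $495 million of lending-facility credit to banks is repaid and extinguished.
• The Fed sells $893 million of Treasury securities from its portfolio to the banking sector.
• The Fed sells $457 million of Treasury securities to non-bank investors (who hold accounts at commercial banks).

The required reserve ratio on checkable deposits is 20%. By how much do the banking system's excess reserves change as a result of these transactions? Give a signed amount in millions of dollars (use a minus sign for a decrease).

Government account inflow $664 million: reserves −$664M, deposits −$664M.
Discount-window repayment $495 million: reserves −$495M, deposits 0.
OMO sale (to banks) $893 million: reserves −$893M, deposits 0.
Asset sale (to non-banks) $457 million: reserves −$457M, deposits −$457M.
Totals: Δreserves = −$2509M, Δdeposits = −$1121M.
Δrequired reserves = 20% × −$1121M = −$224.2M.
Δexcess reserves = Δreserves − Δrequired = −$2509M − (−$224.2M) = -$2284.8 million.

-$2284.8 million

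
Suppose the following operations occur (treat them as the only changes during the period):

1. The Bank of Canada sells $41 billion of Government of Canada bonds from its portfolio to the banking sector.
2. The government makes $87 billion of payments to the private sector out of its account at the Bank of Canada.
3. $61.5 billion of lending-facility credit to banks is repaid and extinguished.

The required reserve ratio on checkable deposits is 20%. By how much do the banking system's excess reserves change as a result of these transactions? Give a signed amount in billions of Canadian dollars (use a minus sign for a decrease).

OMO sale (to banks) $41 billion: reserves −$41B, deposits 0.
Government spending $87 billion: reserves +$87B, deposits +$87B.
Discount-window repayment $61.5 billion: reserves −$61.5B, deposits 0.
Totals: Δreserves = −$15.5B, Δdeposits = +$87B.
Δrequired reserves = 20% × +$87B = +$17.4B.
Δexcess reserves = Δreserves − Δrequired = −$15.5B − (+$17.4B) = -$32.9 billion.

-$32.9 billion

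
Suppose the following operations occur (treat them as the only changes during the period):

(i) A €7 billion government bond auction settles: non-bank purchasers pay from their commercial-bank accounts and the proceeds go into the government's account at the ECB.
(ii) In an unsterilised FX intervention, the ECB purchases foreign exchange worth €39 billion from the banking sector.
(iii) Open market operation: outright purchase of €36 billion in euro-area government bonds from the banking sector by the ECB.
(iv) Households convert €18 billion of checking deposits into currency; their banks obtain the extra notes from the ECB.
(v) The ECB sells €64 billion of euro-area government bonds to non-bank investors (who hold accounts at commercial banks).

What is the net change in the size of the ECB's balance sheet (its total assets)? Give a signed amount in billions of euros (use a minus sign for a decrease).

ECB balance sheet:
  Assets:      Securities −€28B, Foreign assets +€39B
  Liabilities: Bank reserves −€14B, Currency in circulation +€18B, Government deposits +€7B
Commercial banking system:
  Assets:      Reserves at CB −€14B, Securities −€36B, Foreign assets −€39B
  Liabilities: Checkable deposits −€89B
Change in total ECB assets = +€11 billion.

+€11 billion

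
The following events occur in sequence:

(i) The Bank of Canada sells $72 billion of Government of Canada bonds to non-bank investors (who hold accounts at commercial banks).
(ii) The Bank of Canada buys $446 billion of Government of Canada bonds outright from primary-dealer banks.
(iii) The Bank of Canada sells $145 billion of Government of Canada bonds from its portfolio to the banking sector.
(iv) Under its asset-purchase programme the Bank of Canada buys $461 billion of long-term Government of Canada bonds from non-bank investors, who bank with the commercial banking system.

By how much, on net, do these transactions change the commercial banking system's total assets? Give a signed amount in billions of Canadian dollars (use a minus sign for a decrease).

+$389 billion

Bank of Canada balance sheet:
  Assets:      Securities +$690B
  Liabilities: Bank reserves +$690B
Commercial banking system:
  Assets:      Reserves at CB +$690B, Securities −$301B
  Liabilities: Checkable deposits +$389B
Change in total bank assets = +$389 billion.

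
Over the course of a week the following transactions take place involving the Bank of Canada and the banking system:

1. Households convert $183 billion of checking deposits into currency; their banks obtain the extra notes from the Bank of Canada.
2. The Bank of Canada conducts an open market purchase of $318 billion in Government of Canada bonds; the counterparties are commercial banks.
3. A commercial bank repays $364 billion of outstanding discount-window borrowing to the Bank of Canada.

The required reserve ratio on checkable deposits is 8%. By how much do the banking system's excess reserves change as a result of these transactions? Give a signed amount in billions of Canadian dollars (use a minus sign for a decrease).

Currency withdrawal $183 billion: reserves −$183B, deposits −$183B.
OMO purchase (from banks) $318 billion: reserves +$318B, deposits 0.
Discount-window repayment $364 billion: reserves −$364B, deposits 0.
Totals: Δreserves = −$229B, Δdeposits = −$183B.
Δrequired reserves = 8% × −$183B = −$14.64B.
Δexcess reserves = Δreserves − Δrequired = −$229B − (−$14.64B) = -$214.36 billion.

-$214.36 billion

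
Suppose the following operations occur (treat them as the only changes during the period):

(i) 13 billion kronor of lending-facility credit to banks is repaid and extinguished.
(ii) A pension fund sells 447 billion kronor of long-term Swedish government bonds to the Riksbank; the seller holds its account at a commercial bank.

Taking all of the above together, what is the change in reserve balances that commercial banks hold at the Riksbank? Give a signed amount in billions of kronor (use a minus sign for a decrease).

Discount-window repayment 13 billion kronor: repayment is debited from reserves → −13B.
Asset purchase (from non-banks) 447 billion kronor: the Riksbank pays by crediting reserve accounts → +447B.
Net: −13 + 447 = +434 billion.

+434 billion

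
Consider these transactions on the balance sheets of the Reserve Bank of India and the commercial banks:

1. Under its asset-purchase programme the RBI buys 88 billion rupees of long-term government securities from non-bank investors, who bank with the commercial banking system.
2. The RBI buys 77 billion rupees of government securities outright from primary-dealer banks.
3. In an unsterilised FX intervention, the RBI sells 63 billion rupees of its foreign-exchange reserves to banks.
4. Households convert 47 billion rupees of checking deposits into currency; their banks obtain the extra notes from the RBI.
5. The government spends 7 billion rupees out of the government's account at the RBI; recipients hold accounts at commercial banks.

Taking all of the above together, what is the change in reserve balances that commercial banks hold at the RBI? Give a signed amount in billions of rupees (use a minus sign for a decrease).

Asset purchase (from non-banks) 88 billion rupees: the RBI pays by crediting reserve accounts → +88B.
OMO purchase (from banks) 77 billion rupees: the RBI pays by crediting reserve accounts → +77B.
FX sale 63 billion rupees: the buying banks pay out of their reserve balances → −63B.
Currency withdrawal 47 billion rupees: banks swap reserves for currency → −47B.
Government spending 7 billion rupees: government payments flow into bank reserve accounts → +7B.
Net: 88 + 77 − 63 − 47 + 7 = +62 billion.

+62 billion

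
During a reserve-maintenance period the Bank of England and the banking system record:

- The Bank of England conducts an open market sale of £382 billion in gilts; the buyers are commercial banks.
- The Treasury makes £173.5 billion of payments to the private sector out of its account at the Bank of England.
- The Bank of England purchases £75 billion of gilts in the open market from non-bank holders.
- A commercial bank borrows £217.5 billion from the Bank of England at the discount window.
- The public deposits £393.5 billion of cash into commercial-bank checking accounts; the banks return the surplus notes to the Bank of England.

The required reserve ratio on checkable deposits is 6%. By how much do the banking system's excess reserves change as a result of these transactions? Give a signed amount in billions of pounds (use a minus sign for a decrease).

+£438.98 billion

OMO sale (to banks) £382 billion: reserves −£382B, deposits 0.
Government spending £173.5 billion: reserves +£173.5B, deposits +£173.5B.
Asset purchase (from non-banks) £75 billion: reserves +£75B, deposits +£75B.
Discount-window loan £217.5 billion: reserves +£217.5B, deposits 0.
Currency deposit £393.5 billion: reserves +£393.5B, deposits +£393.5B.
Totals: Δreserves = +£477.5B, Δdeposits = +£642B.
Δrequired reserves = 6% × +£642B = +£38.52B.
Δexcess reserves = Δreserves − Δrequired = +£477.5B − (+£38.52B) = +£438.98 billion.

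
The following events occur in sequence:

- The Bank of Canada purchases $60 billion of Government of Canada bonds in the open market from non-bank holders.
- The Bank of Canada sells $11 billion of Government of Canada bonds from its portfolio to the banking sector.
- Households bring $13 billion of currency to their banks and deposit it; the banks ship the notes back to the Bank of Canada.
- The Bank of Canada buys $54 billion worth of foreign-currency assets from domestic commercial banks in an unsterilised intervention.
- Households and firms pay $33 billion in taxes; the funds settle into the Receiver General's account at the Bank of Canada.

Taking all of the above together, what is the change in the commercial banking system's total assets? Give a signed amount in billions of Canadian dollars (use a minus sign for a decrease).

+$40 billion

Asset purchase (from non-banks) $60 billion: bank balance sheets expand → +$60B.
OMO sale (to banks) $11 billion: just an asset swap on bank balance sheets → 0.
Currency deposit $13 billion: bank balance sheets expand → +$13B.
FX purchase $54 billion: just an asset swap on bank balance sheets → 0.
Government account inflow $33 billion: bank balance sheets shrink → −$33B.
Net: 60 + 0 + 13 + 0 − 33 = +$40 billion.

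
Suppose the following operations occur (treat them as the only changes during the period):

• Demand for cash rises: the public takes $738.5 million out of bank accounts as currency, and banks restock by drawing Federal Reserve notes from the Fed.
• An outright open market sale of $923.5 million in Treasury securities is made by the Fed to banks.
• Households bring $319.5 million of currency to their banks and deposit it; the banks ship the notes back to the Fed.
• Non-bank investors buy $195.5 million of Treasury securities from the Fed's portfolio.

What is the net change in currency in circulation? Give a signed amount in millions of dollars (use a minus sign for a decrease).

+$419 million

Currency withdrawal $738.5 million: notes leave the central bank → +$738.5M.
OMO sale (to banks) $923.5 million: no currency enters or leaves circulation → 0.
Currency deposit $319.5 million: notes return to the central bank → −$319.5M.
Asset sale (to non-banks) $195.5 million: no currency enters or leaves circulation → 0.
Net: 738.5 + 0 − 319.5 + 0 = +$419 million.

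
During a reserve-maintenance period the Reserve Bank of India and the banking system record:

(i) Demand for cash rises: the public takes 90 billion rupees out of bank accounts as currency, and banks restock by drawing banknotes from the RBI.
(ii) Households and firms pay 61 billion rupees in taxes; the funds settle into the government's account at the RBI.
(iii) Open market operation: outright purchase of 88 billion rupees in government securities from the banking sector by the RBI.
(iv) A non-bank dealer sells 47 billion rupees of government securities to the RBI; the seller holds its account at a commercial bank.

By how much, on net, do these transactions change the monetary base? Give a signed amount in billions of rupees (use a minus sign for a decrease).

Currency withdrawal 90 billion rupees: just a shift between currency and reserves — both are base money → 0.
Government account inflow 61 billion rupees: reserves shift to a non-base liability → −61B.
OMO purchase (from banks) 88 billion rupees: RBI balance sheet expands → +88B.
Asset purchase (from non-banks) 47 billion rupees: RBI balance sheet expands → +47B.
Net: 0 − 61 + 88 + 47 = +74 billion.

+74 billion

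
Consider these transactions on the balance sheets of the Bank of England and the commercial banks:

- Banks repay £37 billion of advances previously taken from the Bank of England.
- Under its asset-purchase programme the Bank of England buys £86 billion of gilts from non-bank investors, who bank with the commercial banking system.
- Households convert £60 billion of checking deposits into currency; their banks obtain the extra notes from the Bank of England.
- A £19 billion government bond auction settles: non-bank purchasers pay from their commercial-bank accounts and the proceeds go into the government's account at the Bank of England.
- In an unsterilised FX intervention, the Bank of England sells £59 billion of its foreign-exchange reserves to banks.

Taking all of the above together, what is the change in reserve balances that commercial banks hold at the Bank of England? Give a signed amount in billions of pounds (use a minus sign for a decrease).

-£89 billion

Discount-window repayment £37 billion: repayment is debited from reserves → −£37B.
Asset purchase (from non-banks) £86 billion: the Bank of England pays by crediting reserve accounts → +£86B.
Currency withdrawal £60 billion: banks swap reserves for currency → −£60B.
Government account inflow £19 billion: funds move from bank reserves into the government account → −£19B.
FX sale £59 billion: the buying banks pay out of their reserve balances → −£59B.
Net: −37 + 86 − 60 − 19 − 59 = -£89 billion.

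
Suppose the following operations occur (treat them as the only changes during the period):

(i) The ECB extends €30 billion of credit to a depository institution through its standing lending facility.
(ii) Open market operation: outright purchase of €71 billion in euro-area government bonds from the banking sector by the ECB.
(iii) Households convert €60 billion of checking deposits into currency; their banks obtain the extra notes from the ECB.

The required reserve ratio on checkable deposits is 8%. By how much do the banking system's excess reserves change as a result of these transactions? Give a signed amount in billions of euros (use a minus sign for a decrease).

+€45.8 billion

Discount-window loan €30 billion: reserves +€30B, deposits 0.
OMO purchase (from banks) €71 billion: reserves +€71B, deposits 0.
Currency withdrawal €60 billion: reserves −€60B, deposits −€60B.
Totals: Δreserves = +€41B, Δdeposits = −€60B.
Δrequired reserves = 8% × −€60B = −€4.8B.
Δexcess reserves = Δreserves − Δrequired = +€41B − (−€4.8B) = +€45.8 billion.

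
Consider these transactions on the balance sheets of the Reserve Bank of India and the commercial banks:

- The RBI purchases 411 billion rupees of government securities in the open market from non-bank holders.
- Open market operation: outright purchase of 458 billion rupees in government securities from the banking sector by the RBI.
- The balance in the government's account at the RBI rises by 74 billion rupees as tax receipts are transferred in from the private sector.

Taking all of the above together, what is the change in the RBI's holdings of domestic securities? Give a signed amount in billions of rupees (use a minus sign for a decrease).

RBI balance sheet:
  Assets:      Securities +869B
  Liabilities: Bank reserves +795B, Government deposits +74B
So the change in the RBI's holdings of domestic securities is +869 billion.

+869 billion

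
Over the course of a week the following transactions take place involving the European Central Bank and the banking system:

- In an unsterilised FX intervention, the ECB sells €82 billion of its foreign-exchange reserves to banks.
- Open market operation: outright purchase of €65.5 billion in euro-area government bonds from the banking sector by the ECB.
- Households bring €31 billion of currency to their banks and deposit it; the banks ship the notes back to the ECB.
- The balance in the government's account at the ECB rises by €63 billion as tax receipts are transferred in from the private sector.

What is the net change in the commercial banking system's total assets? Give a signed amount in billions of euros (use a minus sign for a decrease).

ECB balance sheet:
  Assets:      Securities +€65.5B, Foreign assets −€82B
  Liabilities: Bank reserves −€48.5B, Currency in circulation −€31B, Government deposits +€63B
Commercial banking system:
  Assets:      Reserves at CB −€48.5B, Securities −€65.5B, Foreign assets +€82B
  Liabilities: Checkable deposits −€32B
Change in total bank assets = -€32 billion.

-€32 billion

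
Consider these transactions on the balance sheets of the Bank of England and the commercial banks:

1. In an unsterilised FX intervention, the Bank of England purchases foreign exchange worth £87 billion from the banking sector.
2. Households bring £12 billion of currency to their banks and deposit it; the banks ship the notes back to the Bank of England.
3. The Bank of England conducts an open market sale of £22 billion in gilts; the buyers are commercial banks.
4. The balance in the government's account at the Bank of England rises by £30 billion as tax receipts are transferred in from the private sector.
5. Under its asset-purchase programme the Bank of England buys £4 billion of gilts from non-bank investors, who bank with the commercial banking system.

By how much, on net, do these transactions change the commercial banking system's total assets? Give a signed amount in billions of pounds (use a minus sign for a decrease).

FX purchase £87 billion: just an asset swap on bank balance sheets → 0.
Currency deposit £12 billion: bank balance sheets expand → +£12B.
OMO sale (to banks) £22 billion: just an asset swap on bank balance sheets → 0.
Government account inflow £30 billion: bank balance sheets shrink → −£30B.
Asset purchase (from non-banks) £4 billion: bank balance sheets expand → +£4B.
Net: 0 + 12 + 0 − 30 + 4 = -£14 billion.

-£14 billion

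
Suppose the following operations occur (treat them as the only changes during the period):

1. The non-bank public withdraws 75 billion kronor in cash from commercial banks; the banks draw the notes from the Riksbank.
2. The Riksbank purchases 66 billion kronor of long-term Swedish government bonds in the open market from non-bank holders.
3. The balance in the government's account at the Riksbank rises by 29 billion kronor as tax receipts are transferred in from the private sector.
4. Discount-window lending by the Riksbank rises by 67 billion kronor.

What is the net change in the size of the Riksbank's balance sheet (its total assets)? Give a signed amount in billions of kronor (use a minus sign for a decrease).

Riksbank balance sheet:
  Assets:      Securities +66B, Loans to banks +67B
  Liabilities: Bank reserves +29B, Currency in circulation +75B, Government deposits +29B
Change in total Riksbank assets = +133 billion.

+133 billion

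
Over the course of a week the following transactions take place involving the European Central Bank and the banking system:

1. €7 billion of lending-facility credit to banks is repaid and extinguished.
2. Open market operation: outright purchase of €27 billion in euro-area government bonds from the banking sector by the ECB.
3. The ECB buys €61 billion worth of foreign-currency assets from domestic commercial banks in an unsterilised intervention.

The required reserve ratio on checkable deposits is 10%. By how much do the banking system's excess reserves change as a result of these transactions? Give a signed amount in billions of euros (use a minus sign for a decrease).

Discount-window repayment €7 billion: reserves −€7B, deposits 0.
OMO purchase (from banks) €27 billion: reserves +€27B, deposits 0.
FX purchase €61 billion: reserves +€61B, deposits 0.
Totals: Δreserves = +€81B, Δdeposits = 0.
Δrequired reserves = 10% × 0 = 0.
Δexcess reserves = Δreserves − Δrequired = +€81B − (0) = +€81 billion.

+€81 billion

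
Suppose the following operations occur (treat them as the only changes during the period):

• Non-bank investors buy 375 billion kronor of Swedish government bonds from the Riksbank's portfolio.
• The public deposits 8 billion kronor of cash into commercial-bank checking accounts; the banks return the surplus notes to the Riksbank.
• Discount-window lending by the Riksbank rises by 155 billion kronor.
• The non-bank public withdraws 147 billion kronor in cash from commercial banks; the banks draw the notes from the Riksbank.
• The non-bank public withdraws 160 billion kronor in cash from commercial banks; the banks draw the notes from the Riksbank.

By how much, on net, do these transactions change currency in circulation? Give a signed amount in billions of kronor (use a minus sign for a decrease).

+299 billion

Riksbank balance sheet:
  Assets:      Securities −375B, Loans to banks +155B
  Liabilities: Bank reserves −519B, Currency in circulation +299B
Commercial banking system:
  Assets:      Reserves at CB −519B
  Liabilities: Checkable deposits −674B, Borrowings from CB +155B
So the change in currency in circulation is +299 billion.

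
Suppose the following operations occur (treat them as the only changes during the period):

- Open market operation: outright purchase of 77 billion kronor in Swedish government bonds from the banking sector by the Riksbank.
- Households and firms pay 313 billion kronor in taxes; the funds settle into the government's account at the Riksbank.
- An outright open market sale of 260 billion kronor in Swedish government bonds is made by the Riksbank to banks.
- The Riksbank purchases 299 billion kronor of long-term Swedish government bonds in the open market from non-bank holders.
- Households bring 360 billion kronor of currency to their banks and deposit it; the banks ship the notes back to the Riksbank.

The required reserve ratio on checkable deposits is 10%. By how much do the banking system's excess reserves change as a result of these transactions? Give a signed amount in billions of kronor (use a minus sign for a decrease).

OMO purchase (from banks) 77 billion kronor: reserves +77B, deposits 0.
Government account inflow 313 billion kronor: reserves −313B, deposits −313B.
OMO sale (to banks) 260 billion kronor: reserves −260B, deposits 0.
Asset purchase (from non-banks) 299 billion kronor: reserves +299B, deposits +299B.
Currency deposit 360 billion kronor: reserves +360B, deposits +360B.
Totals: Δreserves = +163B, Δdeposits = +346B.
Δrequired reserves = 10% × +346B = +34.6B.
Δexcess reserves = Δreserves − Δrequired = +163B − (+34.6B) = +128.4 billion.

+128.4 billion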